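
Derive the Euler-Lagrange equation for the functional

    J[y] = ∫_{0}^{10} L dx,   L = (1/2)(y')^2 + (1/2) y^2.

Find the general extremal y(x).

The Lagrangian is L = (1/2)(y')^2 + (1/2) y^2.
∂L/∂y = y.
∂L/∂y' = y'.
The Euler-Lagrange equation d/dx(∂L/∂y') − ∂L/∂y = 0 becomes:
    y'' - y = 0
General solution: y(x) = A e^x + B e^(-x), where A and B are arbitrary constants fixed by the endpoint conditions.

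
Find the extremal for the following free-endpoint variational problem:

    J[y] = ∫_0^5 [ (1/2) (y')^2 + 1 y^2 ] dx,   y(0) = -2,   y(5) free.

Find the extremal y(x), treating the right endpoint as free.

The Lagrangian L = (1/2) (y')^2 + 1 y^2 gives
    ∂L/∂y = 2 y,   ∂L/∂y' = y'.
Euler-Lagrange: y'' − 2 y = 0.
With k = sqrt(2), the general solution is
    y(x) = A cosh(sqrt(2) x) + B sinh(sqrt(2) x).
Fixed left endpoint y(0) = -2 ⇒ A = -2.
The right endpoint x = 5 is free, so the natural (transversality) condition is ∂L/∂y' |_{x=5} = 0, i.e. y'(5) = 0.
Compute y'(x) = A k sinh(k x) + B k cosh(k x), so
    y'(5) = A k sinh(k·5) + B k cosh(k·5) = 0
    ⇒ B = −A tanh(k·5) = 2 tanh(sqrt(2)·5).
Therefore the extremal is
    y(x) = −2 cosh(sqrt(2) x) + 2 tanh(sqrt(2)·5) sinh(sqrt(2) x).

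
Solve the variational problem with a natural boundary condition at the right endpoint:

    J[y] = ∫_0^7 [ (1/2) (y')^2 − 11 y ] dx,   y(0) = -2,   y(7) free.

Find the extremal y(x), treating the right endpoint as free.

The Lagrangian L = (1/2) (y')^2 − 11 y gives
    ∂L/∂y = −11,   ∂L/∂y' = y'.
Euler-Lagrange: d/dx(y') − (−11) = 0, i.e. y'' + 11 = 0, so
    y(x) = −(11/2) x^2 + C1 x + C2.
Fixed left endpoint y(0) = -2 ⇒ C2 = -2.
The right endpoint x = 7 is free, so the natural (transversality) condition is ∂L/∂y' |_{x=7} = 0, i.e. y'(7) = 0.
Compute y'(x) = −11 x + C1, so y'(7) = −77 + C1 = 0 ⇒ C1 = 77.
Therefore the extremal is
    y(x) = −(11/2) x^2 + 77 x − 2.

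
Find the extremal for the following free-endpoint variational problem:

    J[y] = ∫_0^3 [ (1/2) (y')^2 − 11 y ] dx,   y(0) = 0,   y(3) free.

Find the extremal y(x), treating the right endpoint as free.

The Lagrangian L = (1/2) (y')^2 − 11 y gives
    ∂L/∂y = −11,   ∂L/∂y' = y'.
Euler-Lagrange: d/dx(y') − (−11) = 0, i.e. y'' + 11 = 0, so
    y(x) = −(11/2) x^2 + C1 x + C2.
Fixed left endpoint y(0) = 0 ⇒ C2 = 0.
The right endpoint x = 3 is free, so the natural (transversality) condition is ∂L/∂y' |_{x=3} = 0, i.e. y'(3) = 0.
Compute y'(x) = −11 x + C1, so y'(3) = −33 + C1 = 0 ⇒ C1 = 33.
Therefore the extremal is
    y(x) = −(11/2) x^2 + 33 x.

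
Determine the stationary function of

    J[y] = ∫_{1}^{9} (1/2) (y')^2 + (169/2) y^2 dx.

The Lagrangian is L = (1/2) (y')^2 + (169/2) y^2.
Compute ∂L/∂y = 169y, ∂L/∂y' = y'.
The Euler-Lagrange equation d/dx(∂L/∂y') − ∂L/∂y = 0 reduces to
    y'' − 169 y = 0.
Its general solution is
    y(x) = A e^(13x) + B e^(−13x),
with A, B fixed by the endpoint conditions.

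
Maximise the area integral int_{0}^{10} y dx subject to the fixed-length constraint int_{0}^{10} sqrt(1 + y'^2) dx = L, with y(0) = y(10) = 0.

Set up the augmented Lagrangian using a multiplier λ for the length constraint:
    F(y, y') = y − λ sqrt(1 + y'^2).
F has no explicit x dependence, so the Beltrami identity yields a first integral
    F − y' ∂F/∂y' = C.
Compute ∂F/∂y' = −λ y' / sqrt(1 + y'^2). Then
    y − λ sqrt(1 + y'^2) + λ y'^2 / sqrt(1 + y'^2) = C
    ⇒  y − λ / sqrt(1 + y'^2) = C.
Solving for y' and integrating gives
    (x − a)^2 + (y − b)^2 = λ^2,
a circular arc of radius λ. The constants a, b are determined by the endpoint conditions y(0) = y(10) = 0, and λ is fixed implicitly by the length constraint
    ∫_{0}^{10} sqrt(1 + y'^2) dx = L.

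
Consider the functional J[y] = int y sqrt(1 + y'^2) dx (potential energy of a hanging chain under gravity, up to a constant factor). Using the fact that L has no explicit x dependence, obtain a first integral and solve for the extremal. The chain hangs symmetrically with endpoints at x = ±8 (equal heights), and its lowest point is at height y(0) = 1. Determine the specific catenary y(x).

The Lagrangian L(y, y') = y sqrt(1 + y'^2) has no explicit x dependence, so the Beltrami identity applies:
    L − y' ∂L/∂y' = C.
Compute ∂L/∂y' = y · y' / sqrt(1 + y'^2). Then
    L − y' ∂L/∂y'
    = y sqrt(1 + y'^2) − y · y'^2 / sqrt(1 + y'^2)
    = y (1 + y'^2 − y'^2) / sqrt(1 + y'^2)
    = y / sqrt(1 + y'^2) = C.
Squaring gives y^2 = C^2 (1 + y'^2), i.e.
    y'^2 = y^2 / C^2 − 1.
Separating variables,
    dy / sqrt(y^2 − C^2) = dx / C,
and integrating gives arccosh(y / C) = (x − a)/C, so
    y(x) = C cosh((x − a)/C),
the catenary. The constants C and a are fixed by the two endpoint conditions (and, for the hanging-chain problem, the length constraint selects C).
Now fit the given data. The endpoints x = ±8 are symmetric at equal height, so the catenary is even about its minimum: a = 0 and y(x) = C cosh(x/C). The lowest point is y(0) = C cosh(0) = C, and we are told y(0) = 1, so C = 1. Therefore
    y(x) = cosh(x),
and at the endpoints
    y(±8) = cosh(8).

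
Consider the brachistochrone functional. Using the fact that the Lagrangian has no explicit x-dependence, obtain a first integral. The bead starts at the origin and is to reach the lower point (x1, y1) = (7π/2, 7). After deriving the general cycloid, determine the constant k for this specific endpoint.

The Lagrangian L = sqrt((1 + y'^2) / y) has no explicit x dependence, so the Beltrami identity applies:
    L − y' ∂L/∂y' = C.
Compute ∂L/∂y' = y' / sqrt(y (1 + y'^2)).
Substitute:
    sqrt((1 + y'^2)/y) − y'·y' / sqrt(y (1 + y'^2))
    = (1 + y'^2) / sqrt(y (1 + y'^2)) − y'^2 / sqrt(y (1 + y'^2))
    = 1 / sqrt(y (1 + y'^2)) = C.
Squaring and rearranging gives the first integral
    y (1 + y'^2) = 1/C^2 =: k   (constant).
Solving this first-order ODE by the substitution
    y = (k/2)(1 − cos θ)
yields the cycloid parameterisation
    x(θ) = (k/2)(θ − sin θ),   y(θ) = (k/2)(1 − cos θ).
The constant k is fixed by the endpoint condition.
Now fit the given lower endpoint (x1, y1) = (7π/2, 7). At the bottom of the first arch (θ = π), the parametric equations give
    y(π) = (k/2)(1 − cos π) = k,
    x(π) = (k/2)(π − sin π) = kπ/2.
Matching y(π) = 7 gives k = 7, consistent with x(π) = 7π/2. Therefore the specific cycloid is
    x(θ) = (7/2)(θ − sin θ),   y(θ) = (7/2)(1 − cos θ).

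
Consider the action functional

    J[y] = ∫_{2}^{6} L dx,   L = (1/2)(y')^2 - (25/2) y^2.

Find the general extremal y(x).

The Lagrangian is L = (1/2)(y')^2 - (25/2) y^2.
∂L/∂y = -25y.
∂L/∂y' = y'.
The Euler-Lagrange equation d/dx(∂L/∂y') − ∂L/∂y = 0 becomes:
    y'' + 25 y = 0
General solution: y(x) = A sin(5x) + B cos(5x), where A and B are arbitrary constants fixed by the endpoint conditions.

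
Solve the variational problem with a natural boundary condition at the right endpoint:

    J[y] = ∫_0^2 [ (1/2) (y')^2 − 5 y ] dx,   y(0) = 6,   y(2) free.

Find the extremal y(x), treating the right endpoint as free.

The Lagrangian L = (1/2) (y')^2 − 5 y gives
    ∂L/∂y = −5,   ∂L/∂y' = y'.
Euler-Lagrange: d/dx(y') − (−5) = 0, i.e. y'' + 5 = 0, so
    y(x) = −(5/2) x^2 + C1 x + C2.
Fixed left endpoint y(0) = 6 ⇒ C2 = 6.
The right endpoint x = 2 is free, so the natural (transversality) condition is ∂L/∂y' |_{x=2} = 0, i.e. y'(2) = 0.
Compute y'(x) = −5 x + C1, so y'(2) = −10 + C1 = 0 ⇒ C1 = 10.
Therefore the extremal is
    y(x) = −(5/2) x^2 + 10 x + 6.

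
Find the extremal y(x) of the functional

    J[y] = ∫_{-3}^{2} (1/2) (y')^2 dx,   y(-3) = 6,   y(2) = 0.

The Lagrangian is L = (1/2) (y')^2.
Compute ∂L/∂y = 0, ∂L/∂y' = y'.
The Euler-Lagrange equation d/dx(∂L/∂y') − ∂L/∂y = 0 reduces to
    y'' = 0.
Its general solution is
    y(x) = A x + B,
with A, B fixed by the endpoint conditions.
Applying the endpoint conditions y(-3) = 6 and y(2) = 0: solve A·-3 + B = 6 and A·2 + B = 0. Subtracting gives A(2 − -3) = 0 − 6, so A = -6/5, and B = 6 − A·-3 = 12/5. Therefore
    y(x) = (-6/5) x + 12/5.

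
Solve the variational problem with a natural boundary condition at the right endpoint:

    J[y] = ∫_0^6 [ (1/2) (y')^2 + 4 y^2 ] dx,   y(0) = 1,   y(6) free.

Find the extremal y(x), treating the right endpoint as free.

The Lagrangian L = (1/2) (y')^2 + 4 y^2 gives
    ∂L/∂y = 8 y,   ∂L/∂y' = y'.
Euler-Lagrange: y'' − 8 y = 0.
With k = sqrt(8), the general solution is
    y(x) = A cosh(sqrt(8) x) + B sinh(sqrt(8) x).
Fixed left endpoint y(0) = 1 ⇒ A = 1.
The right endpoint x = 6 is free, so the natural (transversality) condition is ∂L/∂y' |_{x=6} = 0, i.e. y'(6) = 0.
Compute y'(x) = A k sinh(k x) + B k cosh(k x), so
    y'(6) = A k sinh(k·6) + B k cosh(k·6) = 0
    ⇒ B = −A tanh(k·6) = − tanh(sqrt(8)·6).
Therefore the extremal is
    y(x) = cosh(sqrt(8) x) − tanh(sqrt(8)·6) sinh(sqrt(8) x).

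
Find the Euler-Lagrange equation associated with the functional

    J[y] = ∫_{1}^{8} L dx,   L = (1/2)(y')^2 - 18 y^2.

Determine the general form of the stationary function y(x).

The Lagrangian is L = (1/2)(y')^2 - 18 y^2.
∂L/∂y = -36y.
∂L/∂y' = y'.
The Euler-Lagrange equation d/dx(∂L/∂y') − ∂L/∂y = 0 becomes:
    y'' + 36 y = 0
General solution: y(x) = A sin(6x) + B cos(6x), where A and B are arbitrary constants fixed by the endpoint conditions.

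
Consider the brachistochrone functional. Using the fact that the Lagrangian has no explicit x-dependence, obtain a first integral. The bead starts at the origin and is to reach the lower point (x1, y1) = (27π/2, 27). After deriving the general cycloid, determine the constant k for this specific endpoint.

The Lagrangian L = sqrt((1 + y'^2) / y) has no explicit x dependence, so the Beltrami identity applies:
    L − y' ∂L/∂y' = C.
Compute ∂L/∂y' = y' / sqrt(y (1 + y'^2)).
Substitute:
    sqrt((1 + y'^2)/y) − y'·y' / sqrt(y (1 + y'^2))
    = (1 + y'^2) / sqrt(y (1 + y'^2)) − y'^2 / sqrt(y (1 + y'^2))
    = 1 / sqrt(y (1 + y'^2)) = C.
Squaring and rearranging gives the first integral
    y (1 + y'^2) = 1/C^2 =: k   (constant).
Solving this first-order ODE by the substitution
    y = (k/2)(1 − cos θ)
yields the cycloid parameterisation
    x(θ) = (k/2)(θ − sin θ),   y(θ) = (k/2)(1 − cos θ).
The constant k is fixed by the endpoint condition.
Now fit the given lower endpoint (x1, y1) = (27π/2, 27). At the bottom of the first arch (θ = π), the parametric equations give
    y(π) = (k/2)(1 − cos π) = k,
    x(π) = (k/2)(π − sin π) = kπ/2.
Matching y(π) = 27 gives k = 27, consistent with x(π) = 27π/2. Therefore the specific cycloid is
    x(θ) = (27/2)(θ − sin θ),   y(θ) = (27/2)(1 − cos θ).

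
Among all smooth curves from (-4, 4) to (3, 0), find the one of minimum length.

Arc-length functional: J[y] = ∫ sqrt(1 + (y')^2) dx.
Lagrangian L = sqrt(1 + (y')^2) has no explicit y dependence, so ∂L/∂y = 0 and the Euler-Lagrange equation gives
    d/dx( y' / sqrt(1 + (y')^2) ) = 0  ⇒  y' / sqrt(1 + (y')^2) = const.
Hence y' is constant, so y(x) is affine.
Fitting the endpoints (-4, 4) and (3, 0):
    slope m = (0 − 4) / (3 − (-4)) = -4/7,
    intercept c = 4 − m·(-4) = 12/7.
Extremal: y(x) = (-4/7) x + 12/7.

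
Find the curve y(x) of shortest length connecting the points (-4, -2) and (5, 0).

Arc-length functional: J[y] = ∫ sqrt(1 + (y')^2) dx.
Lagrangian L = sqrt(1 + (y')^2) has no explicit y dependence, so ∂L/∂y = 0 and the Euler-Lagrange equation gives
    d/dx( y' / sqrt(1 + (y')^2) ) = 0  ⇒  y' / sqrt(1 + (y')^2) = const.
Hence y' is constant, so y(x) is affine.
Fitting the endpoints (-4, -2) and (5, 0):
    slope m = (0 − (-2)) / (5 − (-4)) = 2/9,
    intercept c = (-2) − m·(-4) = -10/9.
Extremal: y(x) = (2/9) x - 10/9.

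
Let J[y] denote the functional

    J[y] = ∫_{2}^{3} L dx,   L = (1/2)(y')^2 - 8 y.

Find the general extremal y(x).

The Lagrangian is L = (1/2)(y')^2 - 8 y.
∂L/∂y = -8.
∂L/∂y' = y'.
The Euler-Lagrange equation d/dx(∂L/∂y') − ∂L/∂y = 0 becomes:
    y'' + 8 = 0
General solution: y(x) = -4 x^2 + A x + B, where A and B are arbitrary constants fixed by the endpoint conditions.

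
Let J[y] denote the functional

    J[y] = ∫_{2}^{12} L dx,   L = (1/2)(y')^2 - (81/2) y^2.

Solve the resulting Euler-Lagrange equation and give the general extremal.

The Lagrangian is L = (1/2)(y')^2 - (81/2) y^2.
∂L/∂y = -81y.
∂L/∂y' = y'.
The Euler-Lagrange equation d/dx(∂L/∂y') − ∂L/∂y = 0 becomes:
    y'' + 81 y = 0
General solution: y(x) = A sin(9x) + B cos(9x), where A and B are arbitrary constants fixed by the endpoint conditions.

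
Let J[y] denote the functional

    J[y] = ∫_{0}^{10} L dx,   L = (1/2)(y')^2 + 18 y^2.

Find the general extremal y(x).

The Lagrangian is L = (1/2)(y')^2 + 18 y^2.
∂L/∂y = 36y.
∂L/∂y' = y'.
The Euler-Lagrange equation d/dx(∂L/∂y') − ∂L/∂y = 0 becomes:
    y'' - 36 y = 0
General solution: y(x) = A e^(6x) + B e^(-6x), where A and B are arbitrary constants fixed by the endpoint conditions.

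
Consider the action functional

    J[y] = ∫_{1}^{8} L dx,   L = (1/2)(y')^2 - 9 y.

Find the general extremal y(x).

The Lagrangian is L = (1/2)(y')^2 - 9 y.
∂L/∂y = -9.
∂L/∂y' = y'.
The Euler-Lagrange equation d/dx(∂L/∂y') − ∂L/∂y = 0 becomes:
    y'' + 9 = 0
General solution: y(x) = -(9/2) x^2 + A x + B, where A and B are arbitrary constants fixed by the endpoint conditions.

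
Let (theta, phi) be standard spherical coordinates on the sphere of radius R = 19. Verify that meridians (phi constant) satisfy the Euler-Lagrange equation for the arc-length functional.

On the sphere of radius R = 19 with spherical coordinates (θ, φ), the induced metric is
    ds^2 = 361(dθ^2 + sin^2(θ) dφ^2).
Using θ as the parameter, the arc-length functional becomes
    J[φ] = ∫ 19 sqrt(1 + sin^2(θ) (dφ/dθ)^2) dθ.
So L = 19 sqrt(1 + sin^2(θ) φ'^2). Compute
    ∂L/∂φ = 0  (L has no explicit φ dependence),
    ∂L/∂φ' = 19 sin^2(θ) φ' / sqrt(1 + sin^2(θ) φ'^2).
For the candidate φ(θ) = c (constant), φ' = 0, so ∂L/∂φ' evaluated along the candidate vanishes, and ∂L/∂φ is identically zero. Hence
    d/dθ(∂L/∂φ') − ∂L/∂φ = 0
is satisfied. Therefore meridians φ = const are extremals of arc length — they are geodesics on the sphere.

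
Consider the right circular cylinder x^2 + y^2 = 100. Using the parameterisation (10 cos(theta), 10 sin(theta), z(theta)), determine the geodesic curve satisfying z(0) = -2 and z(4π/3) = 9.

Parameterise the cylinder of radius R = 10 as
    r(θ) = (10 cos θ, 10 sin θ, z(θ)).
The arc-length element is
    ds = sqrt(100 + (dz/dθ)^2) dθ,
so the Lagrangian is L = sqrt(100 + z'^2).
L depends on z' only, not on z or θ, so ∂L/∂z = 0 and
    ∂L/∂z' = z' / sqrt(100 + z'^2).
The Euler-Lagrange equation gives
    d/dθ( z' / sqrt(100 + z'^2) ) = 0,
so z' is constant. Integrating once:
    z(θ) = a θ + b,
a helix on the cylinder (a straight line when the cylinder is unrolled). The constants a, b are determined by the endpoint conditions.
With endpoint conditions z(0) = -2 and z(4π/3) = 9: from z(0) = b we get b = -2, and a·4π/3 + -2 = 9 gives a = 33/(4π), so
    z(θ) = (33/(4π)) θ − 2.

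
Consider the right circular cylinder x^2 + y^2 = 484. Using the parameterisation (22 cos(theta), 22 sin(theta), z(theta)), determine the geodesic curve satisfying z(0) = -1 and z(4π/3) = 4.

Parameterise the cylinder of radius R = 22 as
    r(θ) = (22 cos θ, 22 sin θ, z(θ)).
The arc-length element is
    ds = sqrt(484 + (dz/dθ)^2) dθ,
so the Lagrangian is L = sqrt(484 + z'^2).
L depends on z' only, not on z or θ, so ∂L/∂z = 0 and
    ∂L/∂z' = z' / sqrt(484 + z'^2).
The Euler-Lagrange equation gives
    d/dθ( z' / sqrt(484 + z'^2) ) = 0,
so z' is constant. Integrating once:
    z(θ) = a θ + b,
a helix on the cylinder (a straight line when the cylinder is unrolled). The constants a, b are determined by the endpoint conditions.
With endpoint conditions z(0) = -1 and z(4π/3) = 4: from z(0) = b we get b = -1, and a·4π/3 + -1 = 4 gives a = 15/(4π), so
    z(θ) = (15/(4π)) θ − 1.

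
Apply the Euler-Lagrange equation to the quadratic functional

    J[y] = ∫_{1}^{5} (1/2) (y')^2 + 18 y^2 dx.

The Lagrangian is L = (1/2) (y')^2 + 18 y^2.
Compute ∂L/∂y = 36y, ∂L/∂y' = y'.
The Euler-Lagrange equation d/dx(∂L/∂y') − ∂L/∂y = 0 reduces to
    y'' − 36 y = 0.
Its general solution is
    y(x) = A e^(6x) + B e^(−6x),
with A, B fixed by the endpoint conditions.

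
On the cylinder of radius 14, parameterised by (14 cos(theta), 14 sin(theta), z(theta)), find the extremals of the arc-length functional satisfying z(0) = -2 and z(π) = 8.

Parameterise the cylinder of radius R = 14 as
    r(θ) = (14 cos θ, 14 sin θ, z(θ)).
The arc-length element is
    ds = sqrt(196 + (dz/dθ)^2) dθ,
so the Lagrangian is L = sqrt(196 + z'^2).
L depends on z' only, not on z or θ, so ∂L/∂z = 0 and
    ∂L/∂z' = z' / sqrt(196 + z'^2).
The Euler-Lagrange equation gives
    d/dθ( z' / sqrt(196 + z'^2) ) = 0,
so z' is constant. Integrating once:
    z(θ) = a θ + b,
a helix on the cylinder (a straight line when the cylinder is unrolled). The constants a, b are determined by the endpoint conditions.
With endpoint conditions z(0) = -2 and z(π) = 8: from z(0) = b we get b = -2, and a·π + -2 = 8 gives a = 10/π, so
    z(θ) = (10/π) θ − 2.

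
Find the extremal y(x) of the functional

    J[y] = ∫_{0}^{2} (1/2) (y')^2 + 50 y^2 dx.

The Lagrangian is L = (1/2) (y')^2 + 50 y^2.
Compute ∂L/∂y = 100y, ∂L/∂y' = y'.
The Euler-Lagrange equation d/dx(∂L/∂y') − ∂L/∂y = 0 reduces to
    y'' − 100 y = 0.
Its general solution is
    y(x) = A e^(10x) + B e^(−10x),
with A, B fixed by the endpoint conditions.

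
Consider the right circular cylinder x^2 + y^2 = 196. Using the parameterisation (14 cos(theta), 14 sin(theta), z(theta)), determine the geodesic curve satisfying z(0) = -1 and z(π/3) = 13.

Parameterise the cylinder of radius R = 14 as
    r(θ) = (14 cos θ, 14 sin θ, z(θ)).
The arc-length element is
    ds = sqrt(196 + (dz/dθ)^2) dθ,
so the Lagrangian is L = sqrt(196 + z'^2).
L depends on z' only, not on z or θ, so ∂L/∂z = 0 and
    ∂L/∂z' = z' / sqrt(196 + z'^2).
The Euler-Lagrange equation gives
    d/dθ( z' / sqrt(196 + z'^2) ) = 0,
so z' is constant. Integrating once:
    z(θ) = a θ + b,
a helix on the cylinder (a straight line when the cylinder is unrolled). The constants a, b are determined by the endpoint conditions.
With endpoint conditions z(0) = -1 and z(π/3) = 13: from z(0) = b we get b = -1, and a·π/3 + -1 = 13 gives a = 42/π, so
    z(θ) = (42/π) θ − 1.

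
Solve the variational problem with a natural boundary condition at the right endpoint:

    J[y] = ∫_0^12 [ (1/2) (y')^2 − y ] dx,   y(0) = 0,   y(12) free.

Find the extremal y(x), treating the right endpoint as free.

The Lagrangian L = (1/2) (y')^2 − y gives
    ∂L/∂y = −1,   ∂L/∂y' = y'.
Euler-Lagrange: d/dx(y') − (−1) = 0, i.e. y'' + 1 = 0, so
    y(x) = −(1/2) x^2 + C1 x + C2.
Fixed left endpoint y(0) = 0 ⇒ C2 = 0.
The right endpoint x = 12 is free, so the natural (transversality) condition is ∂L/∂y' |_{x=12} = 0, i.e. y'(12) = 0.
Compute y'(x) = −1 x + C1, so y'(12) = −12 + C1 = 0 ⇒ C1 = 12.
Therefore the extremal is
    y(x) = −x^2/2 + 12 x.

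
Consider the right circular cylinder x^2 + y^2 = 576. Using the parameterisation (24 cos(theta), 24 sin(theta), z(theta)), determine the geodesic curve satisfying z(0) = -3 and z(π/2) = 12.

Parameterise the cylinder of radius R = 24 as
    r(θ) = (24 cos θ, 24 sin θ, z(θ)).
The arc-length element is
    ds = sqrt(576 + (dz/dθ)^2) dθ,
so the Lagrangian is L = sqrt(576 + z'^2).
L depends on z' only, not on z or θ, so ∂L/∂z = 0 and
    ∂L/∂z' = z' / sqrt(576 + z'^2).
The Euler-Lagrange equation gives
    d/dθ( z' / sqrt(576 + z'^2) ) = 0,
so z' is constant. Integrating once:
    z(θ) = a θ + b,
a helix on the cylinder (a straight line when the cylinder is unrolled). The constants a, b are determined by the endpoint conditions.
With endpoint conditions z(0) = -3 and z(π/2) = 12: from z(0) = b we get b = -3, and a·π/2 + -3 = 12 gives a = 30/π, so
    z(θ) = (30/π) θ − 3.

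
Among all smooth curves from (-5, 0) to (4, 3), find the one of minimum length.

Arc-length functional: J[y] = ∫ sqrt(1 + (y')^2) dx.
Lagrangian L = sqrt(1 + (y')^2) has no explicit y dependence, so ∂L/∂y = 0 and the Euler-Lagrange equation gives
    d/dx( y' / sqrt(1 + (y')^2) ) = 0  ⇒  y' / sqrt(1 + (y')^2) = const.
Hence y' is constant, so y(x) is affine.
Fitting the endpoints (-5, 0) and (4, 3):
    slope m = (3 − 0) / (4 − (-5)) = 1/3,
    intercept c = 0 − m·(-5) = 5/3.
Extremal: y(x) = (1/3) x + 5/3.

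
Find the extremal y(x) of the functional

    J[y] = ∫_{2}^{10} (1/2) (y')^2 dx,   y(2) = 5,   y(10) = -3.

The Lagrangian is L = (1/2) (y')^2.
Compute ∂L/∂y = 0, ∂L/∂y' = y'.
The Euler-Lagrange equation d/dx(∂L/∂y') − ∂L/∂y = 0 reduces to
    y'' = 0.
Its general solution is
    y(x) = A x + B,
with A, B fixed by the endpoint conditions.
Applying the endpoint conditions y(2) = 5 and y(10) = -3: solve A·2 + B = 5 and A·10 + B = -3. Subtracting gives A(10 − 2) = -3 − 5, so A = -1, and B = 5 − A·2 = 7. Therefore
    y(x) = -x + 7.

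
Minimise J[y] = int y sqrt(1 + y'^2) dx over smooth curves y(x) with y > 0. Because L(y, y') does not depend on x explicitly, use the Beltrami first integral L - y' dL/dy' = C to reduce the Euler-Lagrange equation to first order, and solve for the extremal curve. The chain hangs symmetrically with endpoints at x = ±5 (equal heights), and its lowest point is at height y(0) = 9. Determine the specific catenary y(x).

The Lagrangian L(y, y') = y sqrt(1 + y'^2) has no explicit x dependence, so the Beltrami identity applies:
    L − y' ∂L/∂y' = C.
Compute ∂L/∂y' = y · y' / sqrt(1 + y'^2). Then
    L − y' ∂L/∂y'
    = y sqrt(1 + y'^2) − y · y'^2 / sqrt(1 + y'^2)
    = y (1 + y'^2 − y'^2) / sqrt(1 + y'^2)
    = y / sqrt(1 + y'^2) = C.
Squaring gives y^2 = C^2 (1 + y'^2), i.e.
    y'^2 = y^2 / C^2 − 1.
Separating variables,
    dy / sqrt(y^2 − C^2) = dx / C,
and integrating gives arccosh(y / C) = (x − a)/C, so
    y(x) = C cosh((x − a)/C),
the catenary. The constants C and a are fixed by the two endpoint conditions (and, for the hanging-chain problem, the length constraint selects C).
Now fit the given data. The endpoints x = ±5 are symmetric at equal height, so the catenary is even about its minimum: a = 0 and y(x) = C cosh(x/C). The lowest point is y(0) = C cosh(0) = C, and we are told y(0) = 9, so C = 9. Therefore
    y(x) = 9 cosh(x/9),
and at the endpoints
    y(±5) = 9 cosh(5/9).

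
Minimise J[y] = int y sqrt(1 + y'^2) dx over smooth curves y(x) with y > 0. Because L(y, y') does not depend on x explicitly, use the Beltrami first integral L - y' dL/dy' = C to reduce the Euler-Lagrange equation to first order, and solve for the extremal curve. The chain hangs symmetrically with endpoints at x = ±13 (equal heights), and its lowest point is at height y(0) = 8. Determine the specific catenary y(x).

The Lagrangian L(y, y') = y sqrt(1 + y'^2) has no explicit x dependence, so the Beltrami identity applies:
    L − y' ∂L/∂y' = C.
Compute ∂L/∂y' = y · y' / sqrt(1 + y'^2). Then
    L − y' ∂L/∂y'
    = y sqrt(1 + y'^2) − y · y'^2 / sqrt(1 + y'^2)
    = y (1 + y'^2 − y'^2) / sqrt(1 + y'^2)
    = y / sqrt(1 + y'^2) = C.
Squaring gives y^2 = C^2 (1 + y'^2), i.e.
    y'^2 = y^2 / C^2 − 1.
Separating variables,
    dy / sqrt(y^2 − C^2) = dx / C,
and integrating gives arccosh(y / C) = (x − a)/C, so
    y(x) = C cosh((x − a)/C),
the catenary. The constants C and a are fixed by the two endpoint conditions (and, for the hanging-chain problem, the length constraint selects C).
Now fit the given data. The endpoints x = ±13 are symmetric at equal height, so the catenary is even about its minimum: a = 0 and y(x) = C cosh(x/C). The lowest point is y(0) = C cosh(0) = C, and we are told y(0) = 8, so C = 8. Therefore
    y(x) = 8 cosh(x/8),
and at the endpoints
    y(±13) = 8 cosh(13/8).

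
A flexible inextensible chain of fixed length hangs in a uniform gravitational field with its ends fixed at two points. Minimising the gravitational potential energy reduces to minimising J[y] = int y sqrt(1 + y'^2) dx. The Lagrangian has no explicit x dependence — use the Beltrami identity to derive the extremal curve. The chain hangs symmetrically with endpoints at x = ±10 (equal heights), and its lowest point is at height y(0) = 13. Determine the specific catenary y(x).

The Lagrangian L(y, y') = y sqrt(1 + y'^2) has no explicit x dependence, so the Beltrami identity applies:
    L − y' ∂L/∂y' = C.
Compute ∂L/∂y' = y · y' / sqrt(1 + y'^2). Then
    L − y' ∂L/∂y'
    = y sqrt(1 + y'^2) − y · y'^2 / sqrt(1 + y'^2)
    = y (1 + y'^2 − y'^2) / sqrt(1 + y'^2)
    = y / sqrt(1 + y'^2) = C.
Squaring gives y^2 = C^2 (1 + y'^2), i.e.
    y'^2 = y^2 / C^2 − 1.
Separating variables,
    dy / sqrt(y^2 − C^2) = dx / C,
and integrating gives arccosh(y / C) = (x − a)/C, so
    y(x) = C cosh((x − a)/C),
the catenary. The constants C and a are fixed by the two endpoint conditions (and, for the hanging-chain problem, the length constraint selects C).
Now fit the given data. The endpoints x = ±10 are symmetric at equal height, so the catenary is even about its minimum: a = 0 and y(x) = C cosh(x/C). The lowest point is y(0) = C cosh(0) = C, and we are told y(0) = 13, so C = 13. Therefore
    y(x) = 13 cosh(x/13),
and at the endpoints
    y(±10) = 13 cosh(10/13).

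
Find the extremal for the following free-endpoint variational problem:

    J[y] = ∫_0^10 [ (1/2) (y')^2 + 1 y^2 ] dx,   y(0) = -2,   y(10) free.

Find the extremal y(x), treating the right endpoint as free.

The Lagrangian L = (1/2) (y')^2 + 1 y^2 gives
    ∂L/∂y = 2 y,   ∂L/∂y' = y'.
Euler-Lagrange: y'' − 2 y = 0.
With k = sqrt(2), the general solution is
    y(x) = A cosh(sqrt(2) x) + B sinh(sqrt(2) x).
Fixed left endpoint y(0) = -2 ⇒ A = -2.
The right endpoint x = 10 is free, so the natural (transversality) condition is ∂L/∂y' |_{x=10} = 0, i.e. y'(10) = 0.
Compute y'(x) = A k sinh(k x) + B k cosh(k x), so
    y'(10) = A k sinh(k·10) + B k cosh(k·10) = 0
    ⇒ B = −A tanh(k·10) = 2 tanh(sqrt(2)·10).
Therefore the extremal is
    y(x) = −2 cosh(sqrt(2) x) + 2 tanh(sqrt(2)·10) sinh(sqrt(2) x).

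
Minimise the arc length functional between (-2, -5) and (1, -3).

Arc-length functional: J[y] = ∫ sqrt(1 + (y')^2) dx.
Lagrangian L = sqrt(1 + (y')^2) has no explicit y dependence, so ∂L/∂y = 0 and the Euler-Lagrange equation gives
    d/dx( y' / sqrt(1 + (y')^2) ) = 0  ⇒  y' / sqrt(1 + (y')^2) = const.
Hence y' is constant, so y(x) is affine.
Fitting the endpoints (-2, -5) and (1, -3):
    slope m = ((-3) − (-5)) / (1 − (-2)) = 2/3,
    intercept c = (-5) − m·(-2) = -11/3.
Extremal: y(x) = (2/3) x - 11/3.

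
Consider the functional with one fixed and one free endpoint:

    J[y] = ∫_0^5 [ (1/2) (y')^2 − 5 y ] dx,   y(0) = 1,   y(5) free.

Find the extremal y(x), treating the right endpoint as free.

The Lagrangian L = (1/2) (y')^2 − 5 y gives
    ∂L/∂y = −5,   ∂L/∂y' = y'.
Euler-Lagrange: d/dx(y') − (−5) = 0, i.e. y'' + 5 = 0, so
    y(x) = −(5/2) x^2 + C1 x + C2.
Fixed left endpoint y(0) = 1 ⇒ C2 = 1.
The right endpoint x = 5 is free, so the natural (transversality) condition is ∂L/∂y' |_{x=5} = 0, i.e. y'(5) = 0.
Compute y'(x) = −5 x + C1, so y'(5) = −25 + C1 = 0 ⇒ C1 = 25.
Therefore the extremal is
    y(x) = −(5/2) x^2 + 25 x + 1.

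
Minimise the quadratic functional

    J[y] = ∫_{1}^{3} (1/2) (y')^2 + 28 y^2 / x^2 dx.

The Lagrangian is L = (1/2) (y')^2 + 28 y^2 / x^2.
Compute ∂L/∂y = 56y/x^2, ∂L/∂y' = y'.
The Euler-Lagrange equation d/dx(∂L/∂y') − ∂L/∂y = 0 reduces to
    y'' − 56/x^2 · y = 0  (x > 0).
Its general solution is
    y(x) = A x^8 + B x^(-7),
with A, B fixed by the endpoint conditions.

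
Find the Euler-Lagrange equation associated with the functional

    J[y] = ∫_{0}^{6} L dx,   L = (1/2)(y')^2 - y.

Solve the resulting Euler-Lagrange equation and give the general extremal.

The Lagrangian is L = (1/2)(y')^2 - y.
∂L/∂y = -1.
∂L/∂y' = y'.
The Euler-Lagrange equation d/dx(∂L/∂y') − ∂L/∂y = 0 becomes:
    y'' + 1 = 0
General solution: y(x) = -x^2/2 + A x + B, where A and B are arbitrary constants fixed by the endpoint conditions.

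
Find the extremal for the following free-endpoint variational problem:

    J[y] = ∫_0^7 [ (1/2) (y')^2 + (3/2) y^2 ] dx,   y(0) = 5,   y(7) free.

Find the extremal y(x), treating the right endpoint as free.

The Lagrangian L = (1/2) (y')^2 + (3/2) y^2 gives
    ∂L/∂y = 3 y,   ∂L/∂y' = y'.
Euler-Lagrange: y'' − 3 y = 0.
With k = sqrt(3), the general solution is
    y(x) = A cosh(sqrt(3) x) + B sinh(sqrt(3) x).
Fixed left endpoint y(0) = 5 ⇒ A = 5.
The right endpoint x = 7 is free, so the natural (transversality) condition is ∂L/∂y' |_{x=7} = 0, i.e. y'(7) = 0.
Compute y'(x) = A k sinh(k x) + B k cosh(k x), so
    y'(7) = A k sinh(k·7) + B k cosh(k·7) = 0
    ⇒ B = −A tanh(k·7) = − 5 tanh(sqrt(3)·7).
Therefore the extremal is
    y(x) = 5 cosh(sqrt(3) x) − 5 tanh(sqrt(3)·7) sinh(sqrt(3) x).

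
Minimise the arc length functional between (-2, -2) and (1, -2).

Arc-length functional: J[y] = ∫ sqrt(1 + (y')^2) dx.
Lagrangian L = sqrt(1 + (y')^2) has no explicit y dependence, so ∂L/∂y = 0 and the Euler-Lagrange equation gives
    d/dx( y' / sqrt(1 + (y')^2) ) = 0  ⇒  y' / sqrt(1 + (y')^2) = const.
Hence y' is constant, so y(x) is affine.
Fitting the endpoints (-2, -2) and (1, -2):
    slope m = ((-2) − (-2)) / (1 − (-2)) = 0,
    intercept c = (-2) − m·(-2) = -2.
Extremal: y(x) = -2.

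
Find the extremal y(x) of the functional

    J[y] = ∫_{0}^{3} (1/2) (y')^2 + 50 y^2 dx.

The Lagrangian is L = (1/2) (y')^2 + 50 y^2.
Compute ∂L/∂y = 100y, ∂L/∂y' = y'.
The Euler-Lagrange equation d/dx(∂L/∂y') − ∂L/∂y = 0 reduces to
    y'' − 100 y = 0.
Its general solution is
    y(x) = A e^(10x) + B e^(−10x),
with A, B fixed by the endpoint conditions.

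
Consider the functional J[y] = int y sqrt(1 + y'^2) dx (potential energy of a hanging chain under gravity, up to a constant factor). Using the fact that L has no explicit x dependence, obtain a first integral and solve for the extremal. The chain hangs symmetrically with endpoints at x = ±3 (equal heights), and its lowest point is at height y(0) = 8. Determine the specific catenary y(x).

The Lagrangian L(y, y') = y sqrt(1 + y'^2) has no explicit x dependence, so the Beltrami identity applies:
    L − y' ∂L/∂y' = C.
Compute ∂L/∂y' = y · y' / sqrt(1 + y'^2). Then
    L − y' ∂L/∂y'
    = y sqrt(1 + y'^2) − y · y'^2 / sqrt(1 + y'^2)
    = y (1 + y'^2 − y'^2) / sqrt(1 + y'^2)
    = y / sqrt(1 + y'^2) = C.
Squaring gives y^2 = C^2 (1 + y'^2), i.e.
    y'^2 = y^2 / C^2 − 1.
Separating variables,
    dy / sqrt(y^2 − C^2) = dx / C,
and integrating gives arccosh(y / C) = (x − a)/C, so
    y(x) = C cosh((x − a)/C),
the catenary. The constants C and a are fixed by the two endpoint conditions (and, for the hanging-chain problem, the length constraint selects C).
Now fit the given data. The endpoints x = ±3 are symmetric at equal height, so the catenary is even about its minimum: a = 0 and y(x) = C cosh(x/C). The lowest point is y(0) = C cosh(0) = C, and we are told y(0) = 8, so C = 8. Therefore
    y(x) = 8 cosh(x/8),
and at the endpoints
    y(±3) = 8 cosh(3/8).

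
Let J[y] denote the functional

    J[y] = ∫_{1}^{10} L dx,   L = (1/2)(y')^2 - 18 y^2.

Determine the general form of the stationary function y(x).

The Lagrangian is L = (1/2)(y')^2 - 18 y^2.
∂L/∂y = -36y.
∂L/∂y' = y'.
The Euler-Lagrange equation d/dx(∂L/∂y') − ∂L/∂y = 0 becomes:
    y'' + 36 y = 0
General solution: y(x) = A sin(6x) + B cos(6x), where A and B are arbitrary constants fixed by the endpoint conditions.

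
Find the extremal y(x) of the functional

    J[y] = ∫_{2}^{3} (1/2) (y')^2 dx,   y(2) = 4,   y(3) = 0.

The Lagrangian is L = (1/2) (y')^2.
Compute ∂L/∂y = 0, ∂L/∂y' = y'.
The Euler-Lagrange equation d/dx(∂L/∂y') − ∂L/∂y = 0 reduces to
    y'' = 0.
Its general solution is
    y(x) = A x + B,
with A, B fixed by the endpoint conditions.
Applying the endpoint conditions y(2) = 4 and y(3) = 0: solve A·2 + B = 4 and A·3 + B = 0. Subtracting gives A(3 − 2) = 0 − 4, so A = -4, and B = 4 − A·2 = 12. Therefore
    y(x) = -4 x + 12.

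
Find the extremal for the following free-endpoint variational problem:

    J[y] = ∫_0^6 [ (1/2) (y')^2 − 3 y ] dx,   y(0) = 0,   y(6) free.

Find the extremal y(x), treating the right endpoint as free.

The Lagrangian L = (1/2) (y')^2 − 3 y gives
    ∂L/∂y = −3,   ∂L/∂y' = y'.
Euler-Lagrange: d/dx(y') − (−3) = 0, i.e. y'' + 3 = 0, so
    y(x) = −(3/2) x^2 + C1 x + C2.
Fixed left endpoint y(0) = 0 ⇒ C2 = 0.
The right endpoint x = 6 is free, so the natural (transversality) condition is ∂L/∂y' |_{x=6} = 0, i.e. y'(6) = 0.
Compute y'(x) = −3 x + C1, so y'(6) = −18 + C1 = 0 ⇒ C1 = 18.
Therefore the extremal is
    y(x) = −(3/2) x^2 + 18 x.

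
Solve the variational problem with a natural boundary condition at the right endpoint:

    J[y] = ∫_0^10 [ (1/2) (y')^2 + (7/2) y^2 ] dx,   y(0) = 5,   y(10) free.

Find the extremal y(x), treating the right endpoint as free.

The Lagrangian L = (1/2) (y')^2 + (7/2) y^2 gives
    ∂L/∂y = 7 y,   ∂L/∂y' = y'.
Euler-Lagrange: y'' − 7 y = 0.
With k = sqrt(7), the general solution is
    y(x) = A cosh(sqrt(7) x) + B sinh(sqrt(7) x).
Fixed left endpoint y(0) = 5 ⇒ A = 5.
The right endpoint x = 10 is free, so the natural (transversality) condition is ∂L/∂y' |_{x=10} = 0, i.e. y'(10) = 0.
Compute y'(x) = A k sinh(k x) + B k cosh(k x), so
    y'(10) = A k sinh(k·10) + B k cosh(k·10) = 0
    ⇒ B = −A tanh(k·10) = − 5 tanh(sqrt(7)·10).
Therefore the extremal is
    y(x) = 5 cosh(sqrt(7) x) − 5 tanh(sqrt(7)·10) sinh(sqrt(7) x).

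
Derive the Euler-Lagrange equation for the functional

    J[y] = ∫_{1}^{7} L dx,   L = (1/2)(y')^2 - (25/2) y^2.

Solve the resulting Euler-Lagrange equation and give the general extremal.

The Lagrangian is L = (1/2)(y')^2 - (25/2) y^2.
∂L/∂y = -25y.
∂L/∂y' = y'.
The Euler-Lagrange equation d/dx(∂L/∂y') − ∂L/∂y = 0 becomes:
    y'' + 25 y = 0
General solution: y(x) = A sin(5x) + B cos(5x), where A and B are arbitrary constants fixed by the endpoint conditions.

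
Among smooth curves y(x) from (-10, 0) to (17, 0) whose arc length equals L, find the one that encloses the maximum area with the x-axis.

Set up the augmented Lagrangian using a multiplier λ for the length constraint:
    F(y, y') = y − λ sqrt(1 + y'^2).
F has no explicit x dependence, so the Beltrami identity yields a first integral
    F − y' ∂F/∂y' = C.
Compute ∂F/∂y' = −λ y' / sqrt(1 + y'^2). Then
    y − λ sqrt(1 + y'^2) + λ y'^2 / sqrt(1 + y'^2) = C
    ⇒  y − λ / sqrt(1 + y'^2) = C.
Solving for y' and integrating gives
    (x − a)^2 + (y − b)^2 = λ^2,
a circular arc of radius λ. The constants a, b are determined by the endpoint conditions y(-10) = y(17) = 0, and λ is fixed implicitly by the length constraint
    ∫_{-10}^{17} sqrt(1 + y'^2) dx = L.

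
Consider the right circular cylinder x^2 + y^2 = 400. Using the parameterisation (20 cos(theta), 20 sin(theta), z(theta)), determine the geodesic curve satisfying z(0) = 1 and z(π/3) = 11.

Parameterise the cylinder of radius R = 20 as
    r(θ) = (20 cos θ, 20 sin θ, z(θ)).
The arc-length element is
    ds = sqrt(400 + (dz/dθ)^2) dθ,
so the Lagrangian is L = sqrt(400 + z'^2).
L depends on z' only, not on z or θ, so ∂L/∂z = 0 and
    ∂L/∂z' = z' / sqrt(400 + z'^2).
The Euler-Lagrange equation gives
    d/dθ( z' / sqrt(400 + z'^2) ) = 0,
so z' is constant. Integrating once:
    z(θ) = a θ + b,
a helix on the cylinder (a straight line when the cylinder is unrolled). The constants a, b are determined by the endpoint conditions.
With endpoint conditions z(0) = 1 and z(π/3) = 11: from z(0) = b we get b = 1, and a·π/3 + 1 = 11 gives a = 30/π, so
    z(θ) = (30/π) θ + 1.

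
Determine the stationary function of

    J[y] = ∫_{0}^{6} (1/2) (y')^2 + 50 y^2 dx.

The Lagrangian is L = (1/2) (y')^2 + 50 y^2.
Compute ∂L/∂y = 100y, ∂L/∂y' = y'.
The Euler-Lagrange equation d/dx(∂L/∂y') − ∂L/∂y = 0 reduces to
    y'' − 100 y = 0.
Its general solution is
    y(x) = A e^(10x) + B e^(−10x),
with A, B fixed by the endpoint conditions.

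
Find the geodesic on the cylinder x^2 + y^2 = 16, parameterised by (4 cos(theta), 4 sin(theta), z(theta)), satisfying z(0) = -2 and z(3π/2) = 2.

Parameterise the cylinder of radius R = 4 as
    r(θ) = (4 cos θ, 4 sin θ, z(θ)).
The arc-length element is
    ds = sqrt(16 + (dz/dθ)^2) dθ,
so the Lagrangian is L = sqrt(16 + z'^2).
L depends on z' only, not on z or θ, so ∂L/∂z = 0 and
    ∂L/∂z' = z' / sqrt(16 + z'^2).
The Euler-Lagrange equation gives
    d/dθ( z' / sqrt(16 + z'^2) ) = 0,
so z' is constant. Integrating once:
    z(θ) = a θ + b,
a helix on the cylinder (a straight line when the cylinder is unrolled). The constants a, b are determined by the endpoint conditions.
With endpoint conditions z(0) = -2 and z(3π/2) = 2: from z(0) = b we get b = -2, and a·3π/2 + -2 = 2 gives a = 8/(3π), so
    z(θ) = (8/(3π)) θ − 2.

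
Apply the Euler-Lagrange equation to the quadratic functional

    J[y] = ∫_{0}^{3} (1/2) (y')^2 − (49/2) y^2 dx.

The Lagrangian is L = (1/2) (y')^2 − (49/2) y^2.
Compute ∂L/∂y = -49y, ∂L/∂y' = y'.
The Euler-Lagrange equation d/dx(∂L/∂y') − ∂L/∂y = 0 reduces to
    y'' + 49 y = 0.
Its general solution is
    y(x) = A sin(7x) + B cos(7x),
with A, B fixed by the endpoint conditions.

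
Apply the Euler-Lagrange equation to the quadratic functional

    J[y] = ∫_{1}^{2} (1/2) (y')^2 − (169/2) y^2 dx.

The Lagrangian is L = (1/2) (y')^2 − (169/2) y^2.
Compute ∂L/∂y = -169y, ∂L/∂y' = y'.
The Euler-Lagrange equation d/dx(∂L/∂y') − ∂L/∂y = 0 reduces to
    y'' + 169 y = 0.
Its general solution is
    y(x) = A sin(13x) + B cos(13x),
with A, B fixed by the endpoint conditions.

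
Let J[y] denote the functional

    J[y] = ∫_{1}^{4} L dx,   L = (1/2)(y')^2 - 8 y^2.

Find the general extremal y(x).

The Lagrangian is L = (1/2)(y')^2 - 8 y^2.
∂L/∂y = -16y.
∂L/∂y' = y'.
The Euler-Lagrange equation d/dx(∂L/∂y') − ∂L/∂y = 0 becomes:
    y'' + 16 y = 0
General solution: y(x) = A sin(4x) + B cos(4x), where A and B are arbitrary constants fixed by the endpoint conditions.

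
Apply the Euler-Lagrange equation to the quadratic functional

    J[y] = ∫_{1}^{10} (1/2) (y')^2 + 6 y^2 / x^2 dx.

The Lagrangian is L = (1/2) (y')^2 + 6 y^2 / x^2.
Compute ∂L/∂y = 12y/x^2, ∂L/∂y' = y'.
The Euler-Lagrange equation d/dx(∂L/∂y') − ∂L/∂y = 0 reduces to
    y'' − 12/x^2 · y = 0  (x > 0).
Its general solution is
    y(x) = A x^4 + B x^(-3),
with A, B fixed by the endpoint conditions.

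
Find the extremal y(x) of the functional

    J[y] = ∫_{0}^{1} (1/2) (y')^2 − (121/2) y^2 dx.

The Lagrangian is L = (1/2) (y')^2 − (121/2) y^2.
Compute ∂L/∂y = -121y, ∂L/∂y' = y'.
The Euler-Lagrange equation d/dx(∂L/∂y') − ∂L/∂y = 0 reduces to
    y'' + 121 y = 0.
Its general solution is
    y(x) = A sin(11x) + B cos(11x),
with A, B fixed by the endpoint conditions.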